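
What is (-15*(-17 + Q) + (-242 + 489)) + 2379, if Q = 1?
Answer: 2866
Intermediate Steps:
(-15*(-17 + Q) + (-242 + 489)) + 2379 = (-15*(-17 + 1) + (-242 + 489)) + 2379 = (-15*(-16) + 247) + 2379 = (240 + 247) + 2379 = 487 + 2379 = 2866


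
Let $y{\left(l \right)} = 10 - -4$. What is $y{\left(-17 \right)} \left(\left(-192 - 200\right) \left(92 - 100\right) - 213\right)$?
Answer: $40922$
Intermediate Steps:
$y{\left(l \right)} = 14$ ($y{\left(l \right)} = 10 + 4 = 14$)
$y{\left(-17 \right)} \left(\left(-192 - 200\right) \left(92 - 100\right) - 213\right) = 14 \left(\left(-192 - 200\right) \left(92 - 100\right) - 213\right) = 14 \left(\left(-392\right) \left(-8\right) - 213\right) = 14 \left(3136 - 213\right) = 14 \cdot 2923 = 40922$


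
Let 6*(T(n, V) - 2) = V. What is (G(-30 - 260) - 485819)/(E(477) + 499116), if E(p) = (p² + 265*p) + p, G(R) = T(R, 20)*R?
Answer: -1462097/2560581 ≈ -0.57100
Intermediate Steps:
T(n, V) = 2 + V/6
G(R) = 16*R/3 (G(R) = (2 + (⅙)*20)*R = (2 + 10/3)*R = 16*R/3)
E(p) = p² + 266*p
(G(-30 - 260) - 485819)/(E(477) + 499116) = (16*(-30 - 260)/3 - 485819)/(477*(266 + 477) + 499116) = ((16/3)*(-290) - 485819)/(477*743 + 499116) = (-4640/3 - 485819)/(354411 + 499116) = -1462097/3/853527 = -1462097/3*1/853527 = -1462097/2560581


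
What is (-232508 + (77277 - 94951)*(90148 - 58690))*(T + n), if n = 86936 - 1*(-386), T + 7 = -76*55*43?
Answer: 51408744410000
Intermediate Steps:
T = -179747 (T = -7 - 76*55*43 = -7 - 4180*43 = -7 - 179740 = -179747)
n = 87322 (n = 86936 + 386 = 87322)
(-232508 + (77277 - 94951)*(90148 - 58690))*(T + n) = (-232508 + (77277 - 94951)*(90148 - 58690))*(-179747 + 87322) = (-232508 - 17674*31458)*(-92425) = (-232508 - 555988692)*(-92425) = -556221200*(-92425) = 51408744410000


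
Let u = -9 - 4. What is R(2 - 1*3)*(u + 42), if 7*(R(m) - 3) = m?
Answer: 580/7 ≈ 82.857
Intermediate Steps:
R(m) = 3 + m/7
u = -13
R(2 - 1*3)*(u + 42) = (3 + (2 - 1*3)/7)*(-13 + 42) = (3 + (2 - 3)/7)*29 = (3 + (1/7)*(-1))*29 = (3 - 1/7)*29 = (20/7)*29 = 580/7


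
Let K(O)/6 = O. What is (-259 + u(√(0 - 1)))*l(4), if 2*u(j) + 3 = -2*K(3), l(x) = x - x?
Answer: 0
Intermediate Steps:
l(x) = 0
K(O) = 6*O
u(j) = -39/2 (u(j) = -3/2 + (-12*3)/2 = -3/2 + (-2*18)/2 = -3/2 + (½)*(-36) = -3/2 - 18 = -39/2)
(-259 + u(√(0 - 1)))*l(4) = (-259 - 39/2)*0 = -557/2*0 = 0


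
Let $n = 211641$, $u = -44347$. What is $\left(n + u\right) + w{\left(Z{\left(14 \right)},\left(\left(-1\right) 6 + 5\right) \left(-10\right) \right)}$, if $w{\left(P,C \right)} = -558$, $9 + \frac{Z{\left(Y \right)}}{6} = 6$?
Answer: $166736$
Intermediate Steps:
$Z{\left(Y \right)} = -18$ ($Z{\left(Y \right)} = -54 + 6 \cdot 6 = -54 + 36 = -18$)
$\left(n + u\right) + w{\left(Z{\left(14 \right)},\left(\left(-1\right) 6 + 5\right) \left(-10\right) \right)} = \left(211641 - 44347\right) - 558 = 167294 - 558 = 166736$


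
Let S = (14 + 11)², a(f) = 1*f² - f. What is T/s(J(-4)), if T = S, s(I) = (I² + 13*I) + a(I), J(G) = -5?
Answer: -125/2 ≈ -62.500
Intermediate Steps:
a(f) = f² - f
S = 625 (S = 25² = 625)
s(I) = I² + 13*I + I*(-1 + I) (s(I) = (I² + 13*I) + I*(-1 + I) = I² + 13*I + I*(-1 + I))
T = 625
T/s(J(-4)) = 625/((2*(-5)*(6 - 5))) = 625/((2*(-5)*1)) = 625/(-10) = 625*(-⅒) = -125/2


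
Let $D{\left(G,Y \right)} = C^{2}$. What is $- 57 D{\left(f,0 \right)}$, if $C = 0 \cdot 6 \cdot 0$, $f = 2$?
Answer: $0$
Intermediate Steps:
$C = 0$ ($C = 0 \cdot 0 = 0$)
$D{\left(G,Y \right)} = 0$ ($D{\left(G,Y \right)} = 0^{2} = 0$)
$- 57 D{\left(f,0 \right)} = \left(-57\right) 0 = 0$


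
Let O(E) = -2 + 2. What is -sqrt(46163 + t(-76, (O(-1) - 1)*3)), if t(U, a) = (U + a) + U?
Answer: -18*sqrt(142) ≈ -214.49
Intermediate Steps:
O(E) = 0
t(U, a) = a + 2*U
-sqrt(46163 + t(-76, (O(-1) - 1)*3)) = -sqrt(46163 + ((0 - 1)*3 + 2*(-76))) = -sqrt(46163 + (-1*3 - 152)) = -sqrt(46163 + (-3 - 152)) = -sqrt(46163 - 155) = -sqrt(46008) = -18*sqrt(142)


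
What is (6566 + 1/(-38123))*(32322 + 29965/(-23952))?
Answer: 64593659523608081/304374032 ≈ 2.1222e+8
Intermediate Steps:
(6566 + 1/(-38123))*(32322 + 29965/(-23952)) = (6566 - 1/38123)*(32322 + 29965*(-1/23952)) = 250315617*(32322 - 29965/23952)/38123 = (250315617/38123)*(774146579/23952) = 64593659523608081/304374032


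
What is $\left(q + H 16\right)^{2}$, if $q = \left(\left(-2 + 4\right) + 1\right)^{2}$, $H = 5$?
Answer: $7921$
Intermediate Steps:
$q = 9$ ($q = \left(2 + 1\right)^{2} = 3^{2} = 9$)
$\left(q + H 16\right)^{2} = \left(9 + 5 \cdot 16\right)^{2} = \left(9 + 80\right)^{2} = 89^{2} = 7921$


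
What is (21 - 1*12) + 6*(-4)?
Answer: -15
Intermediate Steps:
(21 - 1*12) + 6*(-4) = (21 - 12) - 24 = 9 - 24 = -15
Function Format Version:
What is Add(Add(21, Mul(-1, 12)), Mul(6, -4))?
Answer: -15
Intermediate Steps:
Add(Add(21, Mul(-1, 12)), Mul(6, -4)) = Add(Add(21, -12), -24) = Add(9, -24) = -15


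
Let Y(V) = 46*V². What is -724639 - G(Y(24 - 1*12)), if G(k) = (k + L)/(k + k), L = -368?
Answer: -26087021/36 ≈ -7.2464e+5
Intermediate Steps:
G(k) = (-368 + k)/(2*k) (G(k) = (k - 368)/(k + k) = (-368 + k)/((2*k)) = (-368 + k)*(1/(2*k)) = (-368 + k)/(2*k))
-724639 - G(Y(24 - 1*12)) = -724639 - (-368 + 46*(24 - 1*12)²)/(2*(46*(24 - 1*12)²)) = -724639 - (-368 + 46*(24 - 12)²)/(2*(46*(24 - 12)²)) = -724639 - (-368 + 46*12²)/(2*(46*12²)) = -724639 - (-368 + 46*144)/(2*(46*144)) = -724639 - (-368 + 6624)/(2*6624) = -724639 - 6256/(2*6624) = -724639 - 1*17/36 = -724639 - 17/36 = -26087021/36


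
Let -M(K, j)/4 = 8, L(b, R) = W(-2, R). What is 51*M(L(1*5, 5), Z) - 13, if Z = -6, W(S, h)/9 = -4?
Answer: -1645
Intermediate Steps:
W(S, h) = -36 (W(S, h) = 9*(-4) = -36)
L(b, R) = -36
M(K, j) = -32 (M(K, j) = -4*8 = -32)
51*M(L(1*5, 5), Z) - 13 = 51*(-32) - 13 = -1632 - 13 = -1645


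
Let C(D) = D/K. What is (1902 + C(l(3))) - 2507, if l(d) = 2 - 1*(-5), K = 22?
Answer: -13303/22 ≈ -604.68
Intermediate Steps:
l(d) = 7 (l(d) = 2 + 5 = 7)
C(D) = D/22
(1902 + C(l(3))) - 2507 = (1902 + (1/22)*7) - 2507 = (1902 + 7/22) - 2507 = 41851/22 - 2507 = -13303/22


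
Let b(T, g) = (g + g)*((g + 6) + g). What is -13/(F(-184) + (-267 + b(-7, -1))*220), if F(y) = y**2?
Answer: 13/26644 ≈ 0.00048791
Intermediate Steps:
b(T, g) = 2*g*(6 + 2*g) (b(T, g) = (2*g)*((6 + g) + g) = (2*g)*(6 + 2*g) = 2*g*(6 + 2*g))
-13/(F(-184) + (-267 + b(-7, -1))*220) = -13/((-184)**2 + (-267 + 4*(-1)*(3 - 1))*220) = -13/(33856 + (-267 + 4*(-1)*2)*220) = -13/(33856 + (-267 - 8)*220) = -13/(33856 - 275*220) = -13/(33856 - 60500) = -13/(-26644) = -13*(-1)/26644 = -1*(-13/26644) = 13/26644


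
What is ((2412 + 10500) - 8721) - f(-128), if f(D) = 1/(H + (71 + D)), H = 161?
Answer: 435863/104 ≈ 4191.0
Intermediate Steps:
f(D) = 1/(232 + D) (f(D) = 1/(161 + (71 + D)) = 1/(232 + D))
((2412 + 10500) - 8721) - f(-128) = ((2412 + 10500) - 8721) - 1/(232 - 128) = (12912 - 8721) - 1/104 = 4191 - 1*1/104 = 4191 - 1/104 = 435863/104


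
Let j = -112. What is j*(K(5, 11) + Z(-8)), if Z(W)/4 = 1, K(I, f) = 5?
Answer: -1008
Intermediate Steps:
Z(W) = 4 (Z(W) = 4*1 = 4)
j*(K(5, 11) + Z(-8)) = -112*(5 + 4) = -112*9 = -1008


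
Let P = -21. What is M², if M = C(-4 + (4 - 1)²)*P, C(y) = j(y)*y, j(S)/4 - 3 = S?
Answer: 11289600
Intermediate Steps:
j(S) = 12 + 4*S
C(y) = y*(12 + 4*y) (C(y) = (12 + 4*y)*y = y*(12 + 4*y))
M = -3360 (M = (4*(-4 + (4 - 1)²)*(3 + (-4 + (4 - 1)²)))*(-21) = (4*(-4 + 3²)*(3 + (-4 + 3²)))*(-21) = (4*(-4 + 9)*(3 + (-4 + 9)))*(-21) = (4*5*(3 + 5))*(-21) = (4*5*8)*(-21) = 160*(-21) = -3360)
M² = (-3360)² = 11289600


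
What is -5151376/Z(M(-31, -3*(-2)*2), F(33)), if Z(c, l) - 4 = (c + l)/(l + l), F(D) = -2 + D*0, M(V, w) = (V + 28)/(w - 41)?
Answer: -597559616/519 ≈ -1.1514e+6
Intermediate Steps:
M(V, w) = (28 + V)/(-41 + w)
F(D) = -2 (F(D) = -2 + 0 = -2)
Z(c, l) = 4 + (c + l)/(2*l) (Z(c, l) = 4 + (c + l)/(l + l) = 4 + (c + l)/((2*l)) = 4 + (c + l)*(1/(2*l)) = 4 + (c + l)/(2*l))
-5151376/Z(M(-31, -3*(-2)*2), F(33)) = -5151376*(-4/((28 - 31)/(-41 - 3*(-2)*2) + 9*(-2))) = -5151376*(-4/(-3/(-41 + 6*2) - 18)) = -5151376*(-4/(-3/(-41 + 12) - 18)) = -5151376*(-4/(-3/(-29) - 18)) = -5151376*(-4/(-1/29*(-3) - 18)) = -5151376*(-4/(3/29 - 18)) = -5151376/((½)*(-½)*(-519/29)) = -5151376/519/116 = -5151376*116/519 = -597559616/519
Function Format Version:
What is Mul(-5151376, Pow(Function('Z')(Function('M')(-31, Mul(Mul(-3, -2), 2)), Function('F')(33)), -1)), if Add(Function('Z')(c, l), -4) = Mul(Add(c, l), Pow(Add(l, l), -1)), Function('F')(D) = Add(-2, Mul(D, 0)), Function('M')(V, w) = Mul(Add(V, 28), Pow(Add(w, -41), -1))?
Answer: Rational(-597559616, 519) ≈ -1.1514e+6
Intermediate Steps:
Function('M')(V, w) = Mul(Pow(Add(-41, w), -1), Add(28, V)) (Function('M')(V, w) = Mul(Add(28, V), Pow(Add(-41, w), -1)) = Mul(Pow(Add(-41, w), -1), Add(28, V)))
Function('F')(D) = -2 (Function('F')(D) = Add(-2, 0) = -2)
Function('Z')(c, l) = Add(4, Mul(Rational(1, 2), Pow(l, -1), Add(c, l))) (Function('Z')(c, l) = Add(4, Mul(Add(c, l), Pow(Add(l, l), -1))) = Add(4, Mul(Add(c, l), Pow(Mul(2, l), -1))) = Add(4, Mul(Add(c, l), Mul(Rational(1, 2), Pow(l, -1)))) = Add(4, Mul(Rational(1, 2), Pow(l, -1), Add(c, l))))
Mul(-5151376, Pow(Function('Z')(Function('M')(-31, Mul(Mul(-3, -2), 2)), Function('F')(33)), -1)) = Mul(-5151376, Pow(Mul(Rational(1, 2), Pow(-2, -1), Add(Mul(Pow(Add(-41, Mul(Mul(-3, -2), 2)), -1), Add(28, -31)), Mul(9, -2))), -1)) = Mul(-5151376, Pow(Mul(Rational(1, 2), Rational(-1, 2), Add(Mul(Pow(Add(-41, Mul(6, 2)), -1), -3), -18)), -1)) = Mul(-5151376, Pow(Mul(Rational(1, 2), Rational(-1, 2), Add(Mul(Pow(Add(-41, 12), -1), -3), -18)), -1)) = Mul(-5151376, Pow(Mul(Rational(1, 2), Rational(-1, 2), Add(Mul(Pow(-29, -1), -3), -18)), -1)) = Mul(-5151376, Pow(Mul(Rational(1, 2), Rational(-1, 2), Add(Mul(Rational(-1, 29), -3), -18)), -1)) = Mul(-5151376, Pow(Mul(Rational(1, 2), Rational(-1, 2), Add(Rational(3, 29), -18)), -1)) = Mul(-5151376, Pow(Mul(Rational(1, 2), Rational(-1, 2), Rational(-519, 29)), -1)) = Mul(-5151376, Pow(Rational(519, 116), -1)) = Mul(-5151376, Rational(116, 519)) = Rational(-597559616, 519)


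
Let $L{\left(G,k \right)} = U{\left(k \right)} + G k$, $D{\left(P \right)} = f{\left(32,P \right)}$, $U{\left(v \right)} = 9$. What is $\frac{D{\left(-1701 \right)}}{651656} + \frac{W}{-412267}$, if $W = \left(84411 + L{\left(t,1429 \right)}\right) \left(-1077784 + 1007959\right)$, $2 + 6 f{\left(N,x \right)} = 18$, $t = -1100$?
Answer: $- \frac{25381176284548733}{100746099057} \approx -2.5193 \cdot 10^{5}$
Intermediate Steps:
$f{\left(N,x \right)} = \frac{8}{3}$ ($f{\left(N,x \right)} = - \frac{1}{3} + \frac{1}{6} \cdot 18 = - \frac{1}{3} + 3 = \frac{8}{3}$)
$D{\left(P \right)} = \frac{8}{3}$
$L{\left(G,k \right)} = 9 + G k$
$W = 103863291000$ ($W = \left(84411 + \left(9 - 1571900\right)\right) \left(-1077784 + 1007959\right) = \left(84411 + \left(9 - 1571900\right)\right) \left(-69825\right) = \left(84411 - 1571891\right) \left(-69825\right) = \left(-1487480\right) \left(-69825\right) = 103863291000$)
$\frac{D{\left(-1701 \right)}}{651656} + \frac{W}{-412267} = \frac{8}{3 \cdot 651656} + \frac{103863291000}{-412267} = \frac{8}{3} \cdot \frac{1}{651656} + 103863291000 \left(- \frac{1}{412267}\right) = \frac{1}{244371} - \frac{103863291000}{412267} = - \frac{25381176284548733}{100746099057}$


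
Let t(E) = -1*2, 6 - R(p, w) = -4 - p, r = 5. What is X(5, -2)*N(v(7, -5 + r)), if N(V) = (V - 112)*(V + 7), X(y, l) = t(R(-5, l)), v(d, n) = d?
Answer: 2940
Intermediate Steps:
R(p, w) = 10 + p (R(p, w) = 6 - (-4 - p) = 6 + (4 + p) = 10 + p)
t(E) = -2
X(y, l) = -2
N(V) = (-112 + V)*(7 + V)
X(5, -2)*N(v(7, -5 + r)) = -2*(-784 + 7**2 - 105*7) = -2*(-784 + 49 - 735) = -2*(-1470) = 2940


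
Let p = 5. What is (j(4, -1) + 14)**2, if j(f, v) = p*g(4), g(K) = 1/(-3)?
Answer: 1369/9 ≈ 152.11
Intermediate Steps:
g(K) = -1/3
j(f, v) = -5/3 (j(f, v) = 5*(-1/3) = -5/3)
(j(4, -1) + 14)**2 = (-5/3 + 14)**2 = (37/3)**2 = 1369/9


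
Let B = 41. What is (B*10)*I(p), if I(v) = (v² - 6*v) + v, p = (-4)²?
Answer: 72160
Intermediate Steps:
p = 16
I(v) = v² - 5*v
(B*10)*I(p) = (41*10)*(16*(-5 + 16)) = 410*(16*11) = 410*176 = 72160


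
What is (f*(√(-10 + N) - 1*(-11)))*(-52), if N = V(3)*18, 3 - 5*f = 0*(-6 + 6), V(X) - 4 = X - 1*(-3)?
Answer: -1716/5 - 156*√170/5 ≈ -750.00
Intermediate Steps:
V(X) = 7 + X (V(X) = 4 + (X - 1*(-3)) = 4 + (X + 3) = 4 + (3 + X) = 7 + X)
f = ⅗ (f = ⅗ - 0*(-6 + 6) = ⅗ - 0*0 = ⅗ - ⅕*0 = ⅗ + 0 = ⅗ ≈ 0.60000)
N = 180 (N = (7 + 3)*18 = 10*18 = 180)
(f*(√(-10 + N) - 1*(-11)))*(-52) = (3*(√(-10 + 180) - 1*(-11))/5)*(-52) = (3*(√170 + 11)/5)*(-52) = (3*(11 + √170)/5)*(-52) = (33/5 + 3*√170/5)*(-52) = -1716/5 - 156*√170/5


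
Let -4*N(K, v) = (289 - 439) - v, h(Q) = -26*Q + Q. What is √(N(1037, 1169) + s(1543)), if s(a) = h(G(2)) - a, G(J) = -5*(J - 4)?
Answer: I*√5853/2 ≈ 38.252*I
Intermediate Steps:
G(J) = 20 - 5*J (G(J) = -5*(-4 + J) = 20 - 5*J)
h(Q) = -25*Q
N(K, v) = 75/2 + v/4 (N(K, v) = -((289 - 439) - v)/4 = -(-150 - v)/4 = 75/2 + v/4)
s(a) = -250 - a (s(a) = -25*(20 - 5*2) - a = -25*(20 - 10) - a = -25*10 - a = -250 - a)
√(N(1037, 1169) + s(1543)) = √((75/2 + (¼)*1169) + (-250 - 1*1543)) = √((75/2 + 1169/4) + (-250 - 1543)) = √(1319/4 - 1793) = √(-5853/4) = I*√5853/2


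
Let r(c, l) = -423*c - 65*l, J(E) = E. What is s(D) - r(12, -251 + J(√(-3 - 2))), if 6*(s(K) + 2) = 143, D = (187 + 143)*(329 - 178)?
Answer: -67303/6 + 65*I*√5 ≈ -11217.0 + 145.34*I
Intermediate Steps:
D = 49830 (D = 330*151 = 49830)
s(K) = 131/6 (s(K) = -2 + (⅙)*143 = -2 + 143/6 = 131/6)
s(D) - r(12, -251 + J(√(-3 - 2))) = 131/6 - (-423*12 - 65*(-251 + √(-3 - 2))) = 131/6 - (-5076 - 65*(-251 + √(-5))) = 131/6 - (-5076 - 65*(-251 + I*√5)) = 131/6 - (-5076 + (16315 - 65*I*√5)) = 131/6 - (11239 - 65*I*√5) = 131/6 + (-11239 + 65*I*√5) = -67303/6 + 65*I*√5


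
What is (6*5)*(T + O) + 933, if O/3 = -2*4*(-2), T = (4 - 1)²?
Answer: 2643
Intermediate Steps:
T = 9 (T = 3² = 9)
O = 48 (O = 3*(-2*4*(-2)) = 3*(-8*(-2)) = 3*16 = 48)
(6*5)*(T + O) + 933 = (6*5)*(9 + 48) + 933 = 30*57 + 933 = 1710 + 933 = 2643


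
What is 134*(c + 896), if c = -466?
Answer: 57620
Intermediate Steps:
134*(c + 896) = 134*(-466 + 896) = 134*430 = 57620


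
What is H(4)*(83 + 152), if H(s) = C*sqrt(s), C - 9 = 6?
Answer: 7050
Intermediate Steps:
C = 15 (C = 9 + 6 = 15)
H(s) = 15*sqrt(s)
H(4)*(83 + 152) = (15*sqrt(4))*(83 + 152) = (15*2)*235 = 30*235 = 7050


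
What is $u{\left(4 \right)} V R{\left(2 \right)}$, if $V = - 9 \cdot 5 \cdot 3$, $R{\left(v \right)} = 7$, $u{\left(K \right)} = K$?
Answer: $-3780$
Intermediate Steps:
$V = -135$ ($V = \left(-9\right) 15 = -135$)
$u{\left(4 \right)} V R{\left(2 \right)} = 4 \left(-135\right) 7 = \left(-540\right) 7 = -3780$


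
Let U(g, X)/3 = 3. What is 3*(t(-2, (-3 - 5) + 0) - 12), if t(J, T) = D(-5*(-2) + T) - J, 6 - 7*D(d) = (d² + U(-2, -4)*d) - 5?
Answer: -243/7 ≈ -34.714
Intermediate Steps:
U(g, X) = 9 (U(g, X) = 3*3 = 9)
D(d) = 11/7 - 9*d/7 - d²/7 (D(d) = 6/7 - ((d² + 9*d) - 5)/7 = 6/7 - (-5 + d² + 9*d)/7 = 6/7 + (5/7 - 9*d/7 - d²/7) = 11/7 - 9*d/7 - d²/7)
t(J, T) = -79/7 - J - 9*T/7 - (10 + T)²/7 (t(J, T) = (11/7 - 9*(-5*(-2) + T)/7 - (-5*(-2) + T)²/7) - J = (11/7 - 9*(10 + T)/7 - (10 + T)²/7) - J = (11/7 + (-90/7 - 9*T/7) - (10 + T)²/7) - J = (-79/7 - 9*T/7 - (10 + T)²/7) - J = -79/7 - J - 9*T/7 - (10 + T)²/7)
3*(t(-2, (-3 - 5) + 0) - 12) = 3*((-179/7 - 1*(-2) - 29*((-3 - 5) + 0)/7 - ((-3 - 5) + 0)²/7) - 12) = 3*((-179/7 + 2 - 29*(-8 + 0)/7 - (-8 + 0)²/7) - 12) = 3*((-179/7 + 2 - 29/7*(-8) - ⅐*(-8)²) - 12) = 3*((-179/7 + 2 + 232/7 - ⅐*64) - 12) = 3*((-179/7 + 2 + 232/7 - 64/7) - 12) = 3*(3/7 - 12) = 3*(-81/7) = -243/7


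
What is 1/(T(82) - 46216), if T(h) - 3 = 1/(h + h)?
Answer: -164/7578931 ≈ -2.1639e-5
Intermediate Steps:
T(h) = 3 + 1/(2*h) (T(h) = 3 + 1/(h + h) = 3 + 1/(2*h))
1/(T(82) - 46216) = 1/((3 + (1/2)/82) - 46216) = 1/((3 + (1/2)*(1/82)) - 46216) = 1/((3 + 1/164) - 46216) = 1/(493/164 - 46216) = 1/(-7578931/164) = -164/7578931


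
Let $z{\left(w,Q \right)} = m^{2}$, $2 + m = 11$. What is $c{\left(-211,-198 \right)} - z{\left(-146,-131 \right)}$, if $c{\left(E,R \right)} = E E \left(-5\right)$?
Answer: $-222686$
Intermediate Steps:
$m = 9$ ($m = -2 + 11 = 9$)
$c{\left(E,R \right)} = - 5 E^{2}$ ($c{\left(E,R \right)} = E^{2} \left(-5\right) = - 5 E^{2}$)
$z{\left(w,Q \right)} = 81$ ($z{\left(w,Q \right)} = 9^{2} = 81$)
$c{\left(-211,-198 \right)} - z{\left(-146,-131 \right)} = - 5 \left(-211\right)^{2} - 81 = \left(-5\right) 44521 - 81 = -222605 - 81 = -222686$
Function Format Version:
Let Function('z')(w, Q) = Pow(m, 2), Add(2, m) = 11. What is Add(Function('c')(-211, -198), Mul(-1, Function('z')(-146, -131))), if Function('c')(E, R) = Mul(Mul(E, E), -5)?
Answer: -222686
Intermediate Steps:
m = 9 (m = Add(-2, 11) = 9)
Function('c')(E, R) = Mul(-5, Pow(E, 2)) (Function('c')(E, R) = Mul(Pow(E, 2), -5) = Mul(-5, Pow(E, 2)))
Function('z')(w, Q) = 81 (Function('z')(w, Q) = Pow(9, 2) = 81)
Add(Function('c')(-211, -198), Mul(-1, Function('z')(-146, -131))) = Add(Mul(-5, Pow(-211, 2)), Mul(-1, 81)) = Add(Mul(-5, 44521), -81) = Add(-222605, -81) = -222686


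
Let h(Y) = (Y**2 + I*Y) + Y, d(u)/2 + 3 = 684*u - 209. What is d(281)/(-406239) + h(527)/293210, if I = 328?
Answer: 35335669564/59556668595 ≈ 0.59331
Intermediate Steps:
d(u) = -424 + 1368*u (d(u) = -6 + 2*(684*u - 209) = -6 + 2*(-209 + 684*u) = -6 + (-418 + 1368*u) = -424 + 1368*u)
h(Y) = Y**2 + 329*Y (h(Y) = (Y**2 + 328*Y) + Y = Y**2 + 329*Y)
d(281)/(-406239) + h(527)/293210 = (-424 + 1368*281)/(-406239) + (527*(329 + 527))/293210 = (-424 + 384408)*(-1/406239) + (527*856)*(1/293210) = 383984*(-1/406239) + 451112*(1/293210) = -383984/406239 + 225556/146605 = 35335669564/59556668595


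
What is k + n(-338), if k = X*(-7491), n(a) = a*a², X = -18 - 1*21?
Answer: -38322323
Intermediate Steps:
X = -39 (X = -18 - 21 = -39)
n(a) = a³
k = 292149 (k = -39*(-7491) = 292149)
k + n(-338) = 292149 + (-338)³ = 292149 - 38614472 = -38322323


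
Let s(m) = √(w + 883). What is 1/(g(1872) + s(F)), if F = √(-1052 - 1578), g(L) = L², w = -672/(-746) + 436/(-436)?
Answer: 217855872/763450632087961 - √122837106/4580703792527766 ≈ 2.8535e-7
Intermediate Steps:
w = -37/373 (w = -672*(-1/746) + 436*(-1/436) = 336/373 - 1 = -37/373 ≈ -0.099196)
F = I*√2630 (F = √(-2630) = I*√2630 ≈ 51.284*I)
s(m) = √122837106/373 (s(m) = √(-37/373 + 883) = √(329322/373) = √122837106/373)
1/(g(1872) + s(F)) = 1/(1872² + √122837106/373) = 1/(3504384 + √122837106/373)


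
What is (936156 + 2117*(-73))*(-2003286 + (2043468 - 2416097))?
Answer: -1857050802725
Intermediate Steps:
(936156 + 2117*(-73))*(-2003286 + (2043468 - 2416097)) = (936156 - 154541)*(-2003286 - 372629) = 781615*(-2375915) = -1857050802725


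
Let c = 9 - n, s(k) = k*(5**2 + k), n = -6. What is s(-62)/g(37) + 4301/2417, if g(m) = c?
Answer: 5609113/36255 ≈ 154.71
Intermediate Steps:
s(k) = k*(25 + k)
c = 15 (c = 9 - 1*(-6) = 9 + 6 = 15)
g(m) = 15
s(-62)/g(37) + 4301/2417 = -62*(25 - 62)/15 + 4301/2417 = -62*(-37)*(1/15) + 4301*(1/2417) = 2294*(1/15) + 4301/2417 = 2294/15 + 4301/2417 = 5609113/36255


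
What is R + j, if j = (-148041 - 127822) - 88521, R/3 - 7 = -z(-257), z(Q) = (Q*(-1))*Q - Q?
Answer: -166987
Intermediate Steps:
z(Q) = -Q - Q² (z(Q) = (-Q)*Q - Q = -Q² - Q = -Q - Q²)
R = 197397 (R = 21 + 3*(-(-1)*(-257)*(1 - 257)) = 21 + 3*(-(-1)*(-257)*(-256)) = 21 + 3*(-1*(-65792)) = 21 + 3*65792 = 21 + 197376 = 197397)
j = -364384 (j = -275863 - 88521 = -364384)
R + j = 197397 - 364384 = -166987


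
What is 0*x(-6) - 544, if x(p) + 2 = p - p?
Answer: -544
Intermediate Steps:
x(p) = -2 (x(p) = -2 + (p - p) = -2 + 0 = -2)
0*x(-6) - 544 = 0*(-2) - 544 = 0 - 544 = -544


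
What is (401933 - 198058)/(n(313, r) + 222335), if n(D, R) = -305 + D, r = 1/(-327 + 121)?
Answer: 203875/222343 ≈ 0.91694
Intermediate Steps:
r = -1/206 (r = 1/(-206) = -1/206 ≈ -0.0048544)
(401933 - 198058)/(n(313, r) + 222335) = (401933 - 198058)/((-305 + 313) + 222335) = 203875/(8 + 222335) = 203875/222343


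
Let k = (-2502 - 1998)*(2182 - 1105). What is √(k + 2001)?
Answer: I*√4844499 ≈ 2201.0*I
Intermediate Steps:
k = -4846500 (k = -4500*1077 = -4846500)
√(k + 2001) = √(-4846500 + 2001) = √(-4844499) = I*√4844499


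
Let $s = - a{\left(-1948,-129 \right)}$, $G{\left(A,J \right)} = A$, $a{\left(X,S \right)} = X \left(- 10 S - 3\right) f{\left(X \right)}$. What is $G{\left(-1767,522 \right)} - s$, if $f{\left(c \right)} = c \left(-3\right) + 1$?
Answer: $-14653860987$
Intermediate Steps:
$f{\left(c \right)} = 1 - 3 c$ ($f{\left(c \right)} = - 3 c + 1 = 1 - 3 c$)
$a{\left(X,S \right)} = X \left(1 - 3 X\right) \left(-3 - 10 S\right)$ ($a{\left(X,S \right)} = X \left(- 10 S - 3\right) \left(1 - 3 X\right) = X \left(-3 - 10 S\right) \left(1 - 3 X\right) = X \left(1 - 3 X\right) \left(-3 - 10 S\right)$)
$s = 14653859220$ ($s = - \left(-1948\right) \left(-1 + 3 \left(-1948\right)\right) \left(3 + 10 \left(-129\right)\right) = - \left(-1948\right) \left(-1 - 5844\right) \left(3 - 1290\right) = - \left(-1948\right) \left(-5845\right) \left(-1287\right) = \left(-1\right) \left(-14653859220\right) = 14653859220$)
$G{\left(-1767,522 \right)} - s = -1767 - 14653859220 = -14653860987$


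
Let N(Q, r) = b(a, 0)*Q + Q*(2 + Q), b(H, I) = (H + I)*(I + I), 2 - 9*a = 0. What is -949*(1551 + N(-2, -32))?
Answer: -1471899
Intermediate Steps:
a = 2/9 (a = 2/9 - ⅑*0 = 2/9 + 0 = 2/9 ≈ 0.22222)
b(H, I) = 2*I*(H + I) (b(H, I) = (H + I)*(2*I) = 2*I*(H + I))
N(Q, r) = Q*(2 + Q) (N(Q, r) = (2*0*(2/9 + 0))*Q + Q*(2 + Q) = (2*0*(2/9))*Q + Q*(2 + Q) = 0*Q + Q*(2 + Q) = 0 + Q*(2 + Q) = Q*(2 + Q))
-949*(1551 + N(-2, -32)) = -949*(1551 - 2*(2 - 2)) = -949*(1551 - 2*0) = -949*(1551 + 0) = -949*1551 = -1471899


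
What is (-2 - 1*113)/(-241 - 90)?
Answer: 115/331 ≈ 0.34743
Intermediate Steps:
(-2 - 1*113)/(-241 - 90) = (-2 - 113)/(-331) = -115*(-1/331) = 115/331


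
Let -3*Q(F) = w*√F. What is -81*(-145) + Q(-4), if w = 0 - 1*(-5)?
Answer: 11745 - 10*I/3 ≈ 11745.0 - 3.3333*I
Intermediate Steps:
w = 5 (w = 0 + 5 = 5)
Q(F) = -5*√F/3
-81*(-145) + Q(-4) = -81*(-145) - 10*I/3 = 11745 - 10*I/3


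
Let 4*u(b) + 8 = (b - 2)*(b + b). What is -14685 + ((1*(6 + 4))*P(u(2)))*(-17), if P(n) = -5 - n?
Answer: -14175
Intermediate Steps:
u(b) = -2 + b*(-2 + b)/2 (u(b) = -2 + ((b - 2)*(b + b))/4 = -2 + ((-2 + b)*(2*b))/4 = -2 + (2*b*(-2 + b))/4 = -2 + b*(-2 + b)/2)
-14685 + ((1*(6 + 4))*P(u(2)))*(-17) = -14685 + ((1*(6 + 4))*(-5 - (-2 + (½)*2² - 1*2)))*(-17) = -14685 + ((1*10)*(-5 - (-2 + (½)*4 - 2)))*(-17) = -14685 + (10*(-5 - (-2 + 2 - 2)))*(-17) = -14685 + (10*(-5 - 1*(-2)))*(-17) = -14685 + (10*(-5 + 2))*(-17) = -14685 + (10*(-3))*(-17) = -14685 - 30*(-17) = -14685 + 510 = -14175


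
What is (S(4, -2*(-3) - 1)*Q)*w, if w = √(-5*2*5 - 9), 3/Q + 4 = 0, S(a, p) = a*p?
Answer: -15*I*√59 ≈ -115.22*I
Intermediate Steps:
Q = -¾ (Q = 3/(-4 + 0) = 3/(-4) = 3*(-¼) = -¾ ≈ -0.75000)
w = I*√59 (w = √(-10*5 - 9) = √(-50 - 9) = √(-59) = I*√59 ≈ 7.6811*I)
(S(4, -2*(-3) - 1)*Q)*w = ((4*(-2*(-3) - 1))*(-¾))*(I*√59) = ((4*(6 - 1))*(-¾))*(I*√59) = ((4*5)*(-¾))*(I*√59) = (20*(-¾))*(I*√59) = -15*I*√59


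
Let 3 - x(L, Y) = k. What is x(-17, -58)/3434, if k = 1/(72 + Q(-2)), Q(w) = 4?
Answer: 227/260984 ≈ 0.00086979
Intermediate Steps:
k = 1/76 (k = 1/(72 + 4) = 1/76 ≈ 0.013158)
x(L, Y) = 227/76 (x(L, Y) = 3 - 1*1/76 = 3 - 1/76 = 227/76)
x(-17, -58)/3434 = (227/76)/3434 = (227/76)*(1/3434) = 227/260984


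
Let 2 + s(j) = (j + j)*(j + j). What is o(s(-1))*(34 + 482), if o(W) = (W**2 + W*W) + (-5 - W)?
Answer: 516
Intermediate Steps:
s(j) = -2 + 4*j**2 (s(j) = -2 + (j + j)*(j + j) = -2 + (2*j)*(2*j) = -2 + 4*j**2)
o(W) = -5 - W + 2*W**2 (o(W) = (W**2 + W**2) + (-5 - W) = 2*W**2 + (-5 - W) = -5 - W + 2*W**2)
o(s(-1))*(34 + 482) = (-5 - (-2 + 4*(-1)**2) + 2*(-2 + 4*(-1)**2)**2)*(34 + 482) = (-5 - (-2 + 4*1) + 2*(-2 + 4*1)**2)*516 = (-5 - (-2 + 4) + 2*(-2 + 4)**2)*516 = (-5 - 1*2 + 2*2**2)*516 = (-5 - 2 + 2*4)*516 = (-5 - 2 + 8)*516 = 1*516 = 516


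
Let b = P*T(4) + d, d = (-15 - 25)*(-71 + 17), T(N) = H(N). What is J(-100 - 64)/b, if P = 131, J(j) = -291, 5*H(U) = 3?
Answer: -485/3731 ≈ -0.12999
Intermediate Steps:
H(U) = ⅗ (H(U) = (⅕)*3 = ⅗)
T(N) = ⅗
d = 2160 (d = -40*(-54) = 2160)
b = 11193/5 (b = 131*(⅗) + 2160 = 393/5 + 2160 = 11193/5 ≈ 2238.6)
J(-100 - 64)/b = -291/11193/5 = -291*5/11193 = -485/3731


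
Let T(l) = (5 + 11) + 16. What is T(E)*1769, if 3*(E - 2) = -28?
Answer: 56608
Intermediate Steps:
E = -22/3 (E = 2 + (1/3)*(-28) = 2 - 28/3 = -22/3 ≈ -7.3333)
T(l) = 32 (T(l) = 16 + 16 = 32)
T(E)*1769 = 32*1769 = 56608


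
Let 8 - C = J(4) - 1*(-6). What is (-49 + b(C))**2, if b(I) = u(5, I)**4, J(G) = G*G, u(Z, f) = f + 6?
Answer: 16378209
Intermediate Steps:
u(Z, f) = 6 + f
J(G) = G**2
C = -14 (C = 8 - (4**2 - 1*(-6)) = 8 - (16 + 6) = 8 - 1*22 = 8 - 22 = -14)
b(I) = (6 + I)**4
(-49 + b(C))**2 = (-49 + (6 - 14)**4)**2 = (-49 + (-8)**4)**2 = (-49 + 4096)**2 = 4047**2 = 16378209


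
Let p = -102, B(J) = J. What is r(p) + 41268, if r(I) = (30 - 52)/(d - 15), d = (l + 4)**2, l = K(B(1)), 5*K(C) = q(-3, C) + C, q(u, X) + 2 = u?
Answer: 4911442/119 ≈ 41273.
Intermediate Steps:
q(u, X) = -2 + u
K(C) = -1 + C/5 (K(C) = ((-2 - 3) + C)/5 = (-5 + C)/5 = -1 + C/5)
l = -4/5 (l = -1 + (1/5)*1 = -1 + 1/5 = -4/5 ≈ -0.80000)
d = 256/25 (d = (-4/5 + 4)**2 = (16/5)**2 = 256/25 ≈ 10.240)
r(I) = 550/119 (r(I) = (30 - 52)/(256/25 - 15) = -22/(-119/25) = -22*(-25/119) = 550/119)
r(p) + 41268 = 550/119 + 41268 = 4911442/119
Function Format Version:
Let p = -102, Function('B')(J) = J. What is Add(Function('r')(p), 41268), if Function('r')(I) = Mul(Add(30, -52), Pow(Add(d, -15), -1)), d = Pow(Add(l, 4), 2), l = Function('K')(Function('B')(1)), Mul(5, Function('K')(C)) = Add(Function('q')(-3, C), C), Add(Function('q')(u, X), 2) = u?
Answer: Rational(4911442, 119) ≈ 41273.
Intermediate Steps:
Function('q')(u, X) = Add(-2, u)
Function('K')(C) = Add(-1, Mul(Rational(1, 5), C)) (Function('K')(C) = Mul(Rational(1, 5), Add(Add(-2, -3), C)) = Mul(Rational(1, 5), Add(-5, C)) = Add(-1, Mul(Rational(1, 5), C)))
l = Rational(-4, 5) (l = Add(-1, Mul(Rational(1, 5), 1)) = Add(-1, Rational(1, 5)) = Rational(-4, 5) ≈ -0.80000)
d = Rational(256, 25) (d = Pow(Add(Rational(-4, 5), 4), 2) = Pow(Rational(16, 5), 2) = Rational(256, 25) ≈ 10.240)
Function('r')(I) = Rational(550, 119) (Function('r')(I) = Mul(Add(30, -52), Pow(Add(Rational(256, 25), -15), -1)) = Mul(-22, Pow(Rational(-119, 25), -1)) = Mul(-22, Rational(-25, 119)) = Rational(550, 119))
Add(Function('r')(p), 41268) = Add(Rational(550, 119), 41268) = Rational(4911442, 119)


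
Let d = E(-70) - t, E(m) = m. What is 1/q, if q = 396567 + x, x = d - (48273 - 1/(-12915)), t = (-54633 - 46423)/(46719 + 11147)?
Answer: 373669695/130121408411867 ≈ 2.8717e-6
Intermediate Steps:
t = -50528/28933 (t = -101056/57866 = -101056*1/57866 = -50528/28933 ≈ -1.7464)
d = -1974782/28933 (d = -70 - 1*(-50528/28933) = -70 + 50528/28933 = -1974782/28933 ≈ -68.254)
x = -18063661525198/373669695 (x = -1974782/28933 - (48273 - 1/(-12915)) = -1974782/28933 - (48273 - 1*(-1/12915)) = -1974782/28933 - (48273 + 1/12915) = -1974782/28933 - 1*623445796/12915 = -1974782/28933 - 623445796/12915 = -18063661525198/373669695 ≈ -48341.)
q = 130121408411867/373669695 (q = 396567 - 18063661525198/373669695 = 130121408411867/373669695 ≈ 3.4823e+5)
1/q = 1/(130121408411867/373669695) = 373669695/130121408411867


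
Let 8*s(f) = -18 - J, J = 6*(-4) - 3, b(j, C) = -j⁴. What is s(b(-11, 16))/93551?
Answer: 9/748408 ≈ 1.2026e-5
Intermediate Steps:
J = -27 (J = -24 - 3 = -27)
s(f) = 9/8 (s(f) = (-18 - 1*(-27))/8 = (-18 + 27)/8 = (⅛)*9 = 9/8)
s(b(-11, 16))/93551 = (9/8)/93551 = (9/8)*(1/93551) = 9/748408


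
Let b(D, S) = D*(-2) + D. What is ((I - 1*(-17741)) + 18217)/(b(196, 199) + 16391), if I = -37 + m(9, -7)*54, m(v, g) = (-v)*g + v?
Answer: 39809/16195 ≈ 2.4581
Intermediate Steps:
m(v, g) = v - g*v (m(v, g) = -g*v + v = v - g*v)
b(D, S) = -D (b(D, S) = -2*D + D = -D)
I = 3851 (I = -37 + (9*(1 - 1*(-7)))*54 = -37 + (9*(1 + 7))*54 = -37 + (9*8)*54 = -37 + 72*54 = -37 + 3888 = 3851)
((I - 1*(-17741)) + 18217)/(b(196, 199) + 16391) = ((3851 - 1*(-17741)) + 18217)/(-1*196 + 16391) = ((3851 + 17741) + 18217)/(-196 + 16391) = (21592 + 18217)/16195 = 39809*(1/16195) = 39809/16195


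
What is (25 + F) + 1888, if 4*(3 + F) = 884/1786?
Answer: 3411481/1786 ≈ 1910.1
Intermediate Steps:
F = -5137/1786 (F = -3 + (884/1786)/4 = -3 + (884*(1/1786))/4 = -3 + (1/4)*(442/893) = -3 + 221/1786 = -5137/1786 ≈ -2.8763)
(25 + F) + 1888 = (25 - 5137/1786) + 1888 = 39513/1786 + 1888 = 3411481/1786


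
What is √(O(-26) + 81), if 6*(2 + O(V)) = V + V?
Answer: √633/3 ≈ 8.3865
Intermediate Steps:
O(V) = -2 + V/3 (O(V) = -2 + (V + V)/6 = -2 + (2*V)/6 = -2 + V/3)
√(O(-26) + 81) = √((-2 + (⅓)*(-26)) + 81) = √((-2 - 26/3) + 81) = √(-32/3 + 81) = √(211/3) = √633/3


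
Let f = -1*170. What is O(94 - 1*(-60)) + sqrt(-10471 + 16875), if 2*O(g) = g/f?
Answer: -77/170 + 2*sqrt(1601) ≈ 79.572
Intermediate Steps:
f = -170
O(g) = -g/340 (O(g) = (g/(-170))/2 = (g*(-1/170))/2 = (-g/170)/2 = -g/340)
O(94 - 1*(-60)) + sqrt(-10471 + 16875) = -(94 - 1*(-60))/340 + sqrt(-10471 + 16875) = -(94 + 60)/340 + sqrt(6404) = -1/340*154 + 2*sqrt(1601) = -77/170 + 2*sqrt(1601)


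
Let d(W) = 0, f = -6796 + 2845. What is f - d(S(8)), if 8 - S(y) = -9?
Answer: -3951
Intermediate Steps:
f = -3951
S(y) = 17 (S(y) = 8 - 1*(-9) = 8 + 9 = 17)
f - d(S(8)) = -3951 - 1*0 = -3951 + 0 = -3951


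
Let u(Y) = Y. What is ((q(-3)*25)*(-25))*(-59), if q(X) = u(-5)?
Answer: -184375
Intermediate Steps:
q(X) = -5
((q(-3)*25)*(-25))*(-59) = (-5*25*(-25))*(-59) = -125*(-25)*(-59) = 3125*(-59) = -184375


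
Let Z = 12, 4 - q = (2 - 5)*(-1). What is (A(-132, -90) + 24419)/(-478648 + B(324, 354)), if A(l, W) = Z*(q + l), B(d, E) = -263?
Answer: -22847/478911 ≈ -0.047706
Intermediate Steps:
q = 1 (q = 4 - (2 - 5)*(-1) = 4 - (-3)*(-1) = 4 - 1*3 = 4 - 3 = 1)
A(l, W) = 12 + 12*l (A(l, W) = 12*(1 + l) = 12 + 12*l)
(A(-132, -90) + 24419)/(-478648 + B(324, 354)) = ((12 + 12*(-132)) + 24419)/(-478648 - 263) = ((12 - 1584) + 24419)/(-478911) = (-1572 + 24419)*(-1/478911) = 22847*(-1/478911) = -22847/478911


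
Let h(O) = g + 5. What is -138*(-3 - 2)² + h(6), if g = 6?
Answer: -3439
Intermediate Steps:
h(O) = 11 (h(O) = 6 + 5 = 11)
-138*(-3 - 2)² + h(6) = -138*(-3 - 2)² + 11 = -138*(-5)² + 11 = -138*25 + 11 = -3450 + 11 = -3439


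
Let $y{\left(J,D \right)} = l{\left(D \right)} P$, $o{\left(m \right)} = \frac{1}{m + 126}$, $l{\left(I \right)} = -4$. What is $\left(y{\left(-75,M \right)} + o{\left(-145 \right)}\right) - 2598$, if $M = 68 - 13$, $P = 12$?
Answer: $- \frac{50275}{19} \approx -2646.1$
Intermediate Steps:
$M = 55$ ($M = 68 - 13 = 55$)
$o{\left(m \right)} = \frac{1}{126 + m}$
$y{\left(J,D \right)} = -48$ ($y{\left(J,D \right)} = \left(-4\right) 12 = -48$)
$\left(y{\left(-75,M \right)} + o{\left(-145 \right)}\right) - 2598 = \left(-48 + \frac{1}{126 - 145}\right) - 2598 = \left(-48 + \frac{1}{-19}\right) - 2598 = \left(-48 - \frac{1}{19}\right) - 2598 = - \frac{913}{19} - 2598 = - \frac{50275}{19}$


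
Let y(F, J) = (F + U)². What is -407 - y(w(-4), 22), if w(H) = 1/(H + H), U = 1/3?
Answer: -234457/576 ≈ -407.04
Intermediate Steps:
U = ⅓ (U = 1*(⅓) = ⅓ ≈ 0.33333)
w(H) = 1/(2*H)
y(F, J) = (⅓ + F)² (y(F, J) = (F + ⅓)² = (⅓ + F)²)
-407 - y(w(-4), 22) = -407 - (1 + 3*((½)/(-4)))²/9 = -407 - (1 + 3*((½)*(-¼)))²/9 = -407 - (1 + 3*(-⅛))²/9 = -407 - (1 - 3/8)²/9 = -407 - (5/8)²/9 = -407 - 25/(9*64) = -407 - 1*25/576 = -407 - 25/576 = -234457/576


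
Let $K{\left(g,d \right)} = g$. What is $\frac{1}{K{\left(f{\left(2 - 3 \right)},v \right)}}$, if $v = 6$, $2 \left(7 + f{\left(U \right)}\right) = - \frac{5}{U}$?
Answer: $- \frac{2}{9} \approx -0.22222$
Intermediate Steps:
$f{\left(U \right)} = -7 - \frac{5}{2 U}$ ($f{\left(U \right)} = -7 + \frac{\left(-5\right) \frac{1}{U}}{2} = -7 - \frac{5}{2 U}$)
$\frac{1}{K{\left(f{\left(2 - 3 \right)},v \right)}} = \frac{1}{-7 - \frac{5}{2 \left(2 - 3\right)}} = \frac{1}{-7 - \frac{5}{2 \left(-1\right)}} = \frac{1}{-7 - - \frac{5}{2}} = \frac{1}{-7 + \frac{5}{2}} = \frac{1}{- \frac{9}{2}} = - \frac{2}{9}$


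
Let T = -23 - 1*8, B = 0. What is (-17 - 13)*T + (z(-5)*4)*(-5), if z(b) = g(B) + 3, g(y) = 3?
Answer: 810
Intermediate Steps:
T = -31 (T = -23 - 8 = -31)
z(b) = 6 (z(b) = 3 + 3 = 6)
(-17 - 13)*T + (z(-5)*4)*(-5) = (-17 - 13)*(-31) + (6*4)*(-5) = -30*(-31) + 24*(-5) = 930 - 120 = 810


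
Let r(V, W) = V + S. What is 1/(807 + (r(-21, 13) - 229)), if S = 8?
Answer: 1/565 ≈ 0.0017699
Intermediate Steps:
r(V, W) = 8 + V (r(V, W) = V + 8 = 8 + V)
1/(807 + (r(-21, 13) - 229)) = 1/(807 + ((8 - 21) - 229)) = 1/(807 + (-13 - 229)) = 1/(807 - 242) = 1/565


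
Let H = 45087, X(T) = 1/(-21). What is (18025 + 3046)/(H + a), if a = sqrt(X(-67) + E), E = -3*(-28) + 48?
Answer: 19950591717/42689586178 - 21071*sqrt(58191)/42689586178 ≈ 0.46722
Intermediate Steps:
X(T) = -1/21
E = 132 (E = 84 + 48 = 132)
a = sqrt(58191)/21 (a = sqrt(-1/21 + 132) = sqrt(2771/21) = sqrt(58191)/21 ≈ 11.487)
(18025 + 3046)/(H + a) = (18025 + 3046)/(45087 + sqrt(58191)/21) = 21071/(45087 + sqrt(58191)/21)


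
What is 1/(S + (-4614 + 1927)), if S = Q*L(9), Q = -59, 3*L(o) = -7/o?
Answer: -27/72136 ≈ -0.00037429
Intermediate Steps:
L(o) = -7/(3*o) (L(o) = (-7/o)/3 = -7/(3*o))
S = 413/27 (S = -(-413)/(3*9) = -59*(-7/27) = 413/27 ≈ 15.296)
1/(S + (-4614 + 1927)) = 1/(413/27 + (-4614 + 1927)) = 1/(413/27 - 2687) = 1/(-72136/27) = -27/72136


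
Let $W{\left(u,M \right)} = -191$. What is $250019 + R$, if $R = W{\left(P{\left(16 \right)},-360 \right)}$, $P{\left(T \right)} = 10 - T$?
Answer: $249828$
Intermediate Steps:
$R = -191$
$250019 + R = 250019 - 191 = 249828$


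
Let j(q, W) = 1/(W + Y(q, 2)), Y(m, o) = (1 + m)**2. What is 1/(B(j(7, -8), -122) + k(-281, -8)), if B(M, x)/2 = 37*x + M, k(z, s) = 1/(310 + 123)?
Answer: -12124/109455011 ≈ -0.00011077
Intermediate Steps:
k(z, s) = 1/433
j(q, W) = 1/(W + (1 + q)**2)
B(M, x) = 2*M + 74*x (B(M, x) = 2*(37*x + M) = 2*(M + 37*x) = 2*M + 74*x)
1/(B(j(7, -8), -122) + k(-281, -8)) = 1/((2/(-8 + (1 + 7)**2) + 74*(-122)) + 1/433) = 1/((2/(-8 + 8**2) - 9028) + 1/433) = 1/((2/(-8 + 64) - 9028) + 1/433) = 1/((2/56 - 9028) + 1/433) = 1/((2*(1/56) - 9028) + 1/433) = 1/((1/28 - 9028) + 1/433) = 1/(-252783/28 + 1/433) = 1/(-109455011/12124) = -12124/109455011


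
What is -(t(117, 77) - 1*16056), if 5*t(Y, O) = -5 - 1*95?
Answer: 16076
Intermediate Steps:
t(Y, O) = -20 (t(Y, O) = (-5 - 1*95)/5 = (-5 - 95)/5 = (⅕)*(-100) = -20)
-(t(117, 77) - 1*16056) = -(-20 - 1*16056) = -(-20 - 16056) = -1*(-16076) = 16076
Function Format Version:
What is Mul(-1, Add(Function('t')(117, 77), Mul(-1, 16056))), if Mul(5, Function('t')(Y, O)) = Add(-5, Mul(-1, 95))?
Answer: 16076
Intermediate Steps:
Function('t')(Y, O) = -20 (Function('t')(Y, O) = Mul(Rational(1, 5), Add(-5, Mul(-1, 95))) = Mul(Rational(1, 5), Add(-5, -95)) = Mul(Rational(1, 5), -100) = -20)
Mul(-1, Add(Function('t')(117, 77), Mul(-1, 16056))) = Mul(-1, Add(-20, Mul(-1, 16056))) = Mul(-1, Add(-20, -16056)) = Mul(-1, -16076) = 16076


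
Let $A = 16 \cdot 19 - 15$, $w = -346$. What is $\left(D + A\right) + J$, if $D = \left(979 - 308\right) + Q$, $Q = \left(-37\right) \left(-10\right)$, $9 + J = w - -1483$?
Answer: $2458$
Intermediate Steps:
$J = 1128$ ($J = -9 - -1137 = -9 + \left(-346 + 1483\right) = -9 + 1137 = 1128$)
$Q = 370$
$A = 289$ ($A = 304 - 15 = 289$)
$D = 1041$ ($D = \left(979 - 308\right) + 370 = 671 + 370 = 1041$)
$\left(D + A\right) + J = \left(1041 + 289\right) + 1128 = 1330 + 1128 = 2458$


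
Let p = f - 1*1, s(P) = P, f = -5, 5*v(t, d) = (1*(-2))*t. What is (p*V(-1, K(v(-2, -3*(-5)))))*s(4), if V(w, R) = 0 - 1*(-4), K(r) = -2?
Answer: -96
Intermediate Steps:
v(t, d) = -2*t/5 (v(t, d) = ((1*(-2))*t)/5 = (-2*t)/5 = -2*t/5)
V(w, R) = 4 (V(w, R) = 0 + 4 = 4)
p = -6 (p = -5 - 1*1 = -5 - 1 = -6)
(p*V(-1, K(v(-2, -3*(-5)))))*s(4) = -6*4*4 = -24*4 = -96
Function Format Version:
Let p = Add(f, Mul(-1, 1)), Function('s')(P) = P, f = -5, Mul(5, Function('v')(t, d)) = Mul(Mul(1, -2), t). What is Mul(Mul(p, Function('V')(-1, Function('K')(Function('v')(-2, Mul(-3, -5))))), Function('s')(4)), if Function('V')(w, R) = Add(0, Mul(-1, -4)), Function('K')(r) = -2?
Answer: -96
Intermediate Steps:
Function('v')(t, d) = Mul(Rational(-2, 5), t) (Function('v')(t, d) = Mul(Rational(1, 5), Mul(Mul(1, -2), t)) = Mul(Rational(1, 5), Mul(-2, t)) = Mul(Rational(-2, 5), t))
Function('V')(w, R) = 4 (Function('V')(w, R) = Add(0, 4) = 4)
p = -6 (p = Add(-5, Mul(-1, 1)) = Add(-5, -1) = -6)
Mul(Mul(p, Function('V')(-1, Function('K')(Function('v')(-2, Mul(-3, -5))))), Function('s')(4)) = Mul(Mul(-6, 4), 4) = Mul(-24, 4) = -96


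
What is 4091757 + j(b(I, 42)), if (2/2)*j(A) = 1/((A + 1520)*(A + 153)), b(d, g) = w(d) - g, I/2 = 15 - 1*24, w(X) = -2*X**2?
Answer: 1823737012469/445710 ≈ 4.0918e+6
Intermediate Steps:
I = -18 (I = 2*(15 - 1*24) = 2*(15 - 24) = 2*(-9) = -18)
b(d, g) = -g - 2*d**2 (b(d, g) = -2*d**2 - g = -g - 2*d**2)
j(A) = 1/((153 + A)*(1520 + A)) (j(A) = 1/((A + 1520)*(A + 153)) = 1/((1520 + A)*(153 + A)) = 1/((153 + A)*(1520 + A)))
4091757 + j(b(I, 42)) = 4091757 + 1/(232560 + (-1*42 - 2*(-18)**2)**2 + 1673*(-1*42 - 2*(-18)**2)) = 4091757 + 1/(232560 + (-42 - 2*324)**2 + 1673*(-42 - 2*324)) = 4091757 + 1/(232560 + (-42 - 648)**2 + 1673*(-42 - 648)) = 4091757 + 1/(232560 + (-690)**2 + 1673*(-690)) = 4091757 + 1/(232560 + 476100 - 1154370) = 4091757 + 1/(-445710) = 4091757 - 1/445710 = 1823737012469/445710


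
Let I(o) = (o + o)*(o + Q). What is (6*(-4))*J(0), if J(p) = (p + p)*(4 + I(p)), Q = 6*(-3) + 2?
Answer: 0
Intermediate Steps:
Q = -16 (Q = -18 + 2 = -16)
I(o) = 2*o*(-16 + o) (I(o) = (o + o)*(o - 16) = (2*o)*(-16 + o) = 2*o*(-16 + o))
J(p) = 2*p*(4 + 2*p*(-16 + p)) (J(p) = (p + p)*(4 + 2*p*(-16 + p)) = (2*p)*(4 + 2*p*(-16 + p)) = 2*p*(4 + 2*p*(-16 + p)))
(6*(-4))*J(0) = (6*(-4))*(4*0*(2 + 0*(-16 + 0))) = -96*0*(2 + 0*(-16)) = -96*0*(2 + 0) = -96*0*2 = -24*0 = 0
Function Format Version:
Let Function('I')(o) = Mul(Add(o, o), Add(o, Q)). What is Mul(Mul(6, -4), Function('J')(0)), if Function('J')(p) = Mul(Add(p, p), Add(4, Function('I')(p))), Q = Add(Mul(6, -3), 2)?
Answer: 0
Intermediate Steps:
Q = -16 (Q = Add(-18, 2) = -16)
Function('I')(o) = Mul(2, o, Add(-16, o)) (Function('I')(o) = Mul(Add(o, o), Add(o, -16)) = Mul(Mul(2, o), Add(-16, o)) = Mul(2, o, Add(-16, o)))
Function('J')(p) = Mul(2, p, Add(4, Mul(2, p, Add(-16, p)))) (Function('J')(p) = Mul(Add(p, p), Add(4, Mul(2, p, Add(-16, p)))) = Mul(Mul(2, p), Add(4, Mul(2, p, Add(-16, p)))) = Mul(2, p, Add(4, Mul(2, p, Add(-16, p)))))
Mul(Mul(6, -4), Function('J')(0)) = Mul(Mul(6, -4), Mul(4, 0, Add(2, Mul(0, Add(-16, 0))))) = Mul(-24, Mul(4, 0, Add(2, Mul(0, -16)))) = Mul(-24, Mul(4, 0, Add(2, 0))) = Mul(-24, Mul(4, 0, 2)) = Mul(-24, 0) = 0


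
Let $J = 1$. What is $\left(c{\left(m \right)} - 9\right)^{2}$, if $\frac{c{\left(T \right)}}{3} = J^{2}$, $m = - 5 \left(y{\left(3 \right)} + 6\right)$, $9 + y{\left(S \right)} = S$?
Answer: $36$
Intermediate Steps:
$y{\left(S \right)} = -9 + S$
$m = 0$ ($m = - 5 \left(\left(-9 + 3\right) + 6\right) = - 5 \left(-6 + 6\right) = \left(-5\right) 0 = 0$)
$c{\left(T \right)} = 3$ ($c{\left(T \right)} = 3 \cdot 1^{2} = 3 \cdot 1 = 3$)
$\left(c{\left(m \right)} - 9\right)^{2} = \left(3 - 9\right)^{2} = \left(-6\right)^{2} = 36$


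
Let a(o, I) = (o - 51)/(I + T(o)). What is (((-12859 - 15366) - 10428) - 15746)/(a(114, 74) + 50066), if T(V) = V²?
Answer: -710994930/654362683 ≈ -1.0865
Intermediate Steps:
a(o, I) = (-51 + o)/(I + o²) (a(o, I) = (o - 51)/(I + o²) = (-51 + o)/(I + o²))
(((-12859 - 15366) - 10428) - 15746)/(a(114, 74) + 50066) = (((-12859 - 15366) - 10428) - 15746)/((-51 + 114)/(74 + 114²) + 50066) = ((-28225 - 10428) - 15746)/(63/(74 + 12996) + 50066) = (-38653 - 15746)/(63/13070 + 50066) = -54399/((1/13070)*63 + 50066) = -54399/(63/13070 + 50066) = -54399/654362683/13070 = -54399*13070/654362683 = -710994930/654362683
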